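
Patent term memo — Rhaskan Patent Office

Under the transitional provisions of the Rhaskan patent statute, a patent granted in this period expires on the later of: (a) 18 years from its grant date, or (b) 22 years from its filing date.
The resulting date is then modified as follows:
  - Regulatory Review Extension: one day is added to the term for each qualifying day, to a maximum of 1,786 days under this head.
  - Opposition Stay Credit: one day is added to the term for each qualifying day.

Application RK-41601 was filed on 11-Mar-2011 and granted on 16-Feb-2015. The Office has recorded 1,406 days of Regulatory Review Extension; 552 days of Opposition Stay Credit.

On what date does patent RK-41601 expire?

July 21, 2038

(a) grant + 18 years → 16 February 2033.
(b) filing + 22 years → 11 March 2033.
Later of the two: 11 March 2033.
Regulatory Review Extension: 1406 days (within the 1786-day cap) → +1406 days → 15 January 2037.
Opposition Stay Credit: +552 days → 21 July 2038.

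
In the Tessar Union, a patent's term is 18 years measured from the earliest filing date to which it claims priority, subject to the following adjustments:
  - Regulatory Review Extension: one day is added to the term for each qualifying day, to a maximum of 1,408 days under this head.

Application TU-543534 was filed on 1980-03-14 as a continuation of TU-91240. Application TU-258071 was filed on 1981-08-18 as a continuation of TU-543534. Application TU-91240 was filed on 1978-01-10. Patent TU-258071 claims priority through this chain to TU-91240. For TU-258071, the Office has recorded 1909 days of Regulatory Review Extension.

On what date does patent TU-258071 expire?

November 18, 1999

Earliest priority filing: 10 January 1978.
Base term: 10 January 1978 + 18 years → 10 January 1996.
Regulatory Review Extension: 1909 days claimed exceeds the 1408-day cap, so +1408 days → 18 November 1999.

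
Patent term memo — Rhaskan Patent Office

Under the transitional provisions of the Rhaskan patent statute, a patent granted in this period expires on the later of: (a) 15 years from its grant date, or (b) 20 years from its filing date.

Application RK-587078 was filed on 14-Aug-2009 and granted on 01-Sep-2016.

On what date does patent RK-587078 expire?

September 1, 2031

(a) grant + 15 years → 1 September 2031.
(b) filing + 20 years → 14 August 2029.
Later of the two: 1 September 2031.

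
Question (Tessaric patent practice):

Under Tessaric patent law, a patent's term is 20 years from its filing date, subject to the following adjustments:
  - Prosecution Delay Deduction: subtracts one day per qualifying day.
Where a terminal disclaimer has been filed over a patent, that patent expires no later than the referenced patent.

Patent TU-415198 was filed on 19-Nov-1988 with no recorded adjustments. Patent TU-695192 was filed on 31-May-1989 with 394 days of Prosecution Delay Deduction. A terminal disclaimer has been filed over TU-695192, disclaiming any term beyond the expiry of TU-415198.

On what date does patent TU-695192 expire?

May 2, 2008

Natural term of TU-695192:
  Base: filing + 20 years → 31 May 2009.
  Prosecution Delay Deduction: −394 days → 2 May 2008.
Expiry of referenced patent TU-415198:
  Base: filing + 20 years → 19 November 2008.
Terminal disclaimer: TU-695192 expires on the earlier of 2 May 2008 and 19 November 2008.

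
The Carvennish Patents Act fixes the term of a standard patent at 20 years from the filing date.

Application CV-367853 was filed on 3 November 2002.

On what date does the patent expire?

2022-11-03

Filing date + 20 years → 3 November 2022.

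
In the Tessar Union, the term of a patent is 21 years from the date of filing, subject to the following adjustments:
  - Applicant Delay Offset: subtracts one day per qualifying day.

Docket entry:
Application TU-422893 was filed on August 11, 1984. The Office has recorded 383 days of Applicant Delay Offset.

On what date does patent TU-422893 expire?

Base term: filing date + 21 years → 11 August 2005.
Applicant Delay Offset: −383 days → 24 July 2004.

July 24, 2004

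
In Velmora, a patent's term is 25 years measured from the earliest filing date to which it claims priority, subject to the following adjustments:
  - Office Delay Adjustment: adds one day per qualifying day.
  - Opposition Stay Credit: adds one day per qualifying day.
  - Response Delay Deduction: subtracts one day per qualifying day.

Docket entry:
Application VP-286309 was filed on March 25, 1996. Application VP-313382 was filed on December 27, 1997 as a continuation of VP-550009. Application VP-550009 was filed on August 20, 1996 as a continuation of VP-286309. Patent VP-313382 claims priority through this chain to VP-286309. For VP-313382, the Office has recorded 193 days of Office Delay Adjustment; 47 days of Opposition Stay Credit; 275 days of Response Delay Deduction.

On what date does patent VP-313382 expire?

February 18, 2021

Earliest priority filing: 25 March 1996.
Base term: 25 March 1996 + 25 years → 25 March 2021.
Office Delay Adjustment: +193 days → 4 October 2021.
Opposition Stay Credit: +47 days → 20 November 2021.
Response Delay Deduction: −275 days → 18 February 2021.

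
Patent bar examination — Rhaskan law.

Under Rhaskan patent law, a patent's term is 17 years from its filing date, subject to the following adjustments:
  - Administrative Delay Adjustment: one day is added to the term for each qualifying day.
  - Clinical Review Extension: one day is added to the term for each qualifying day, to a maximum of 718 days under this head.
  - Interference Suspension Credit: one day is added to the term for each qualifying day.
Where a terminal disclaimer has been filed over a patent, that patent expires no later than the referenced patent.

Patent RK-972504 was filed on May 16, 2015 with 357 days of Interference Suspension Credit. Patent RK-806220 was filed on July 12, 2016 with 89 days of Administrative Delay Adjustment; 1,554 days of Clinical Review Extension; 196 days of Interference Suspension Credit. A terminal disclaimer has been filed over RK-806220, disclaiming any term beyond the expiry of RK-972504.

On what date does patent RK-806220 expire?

May 8, 2033

Natural term of RK-806220:
  Base: filing + 17 years → 12 July 2033.
  Administrative Delay Adjustment: +89 days → 9 October 2033.
  Clinical Review Extension: 1554 days claimed exceeds the 718-day cap, so +718 days → 27 September 2035.
  Interference Suspension Credit: +196 days → 10 April 2036.
Expiry of referenced patent RK-972504:
  Base: filing + 17 years → 16 May 2032.
  Interference Suspension Credit: +357 days → 8 May 2033.
Terminal disclaimer: RK-806220 expires on the earlier of 10 April 2036 and 8 May 2033.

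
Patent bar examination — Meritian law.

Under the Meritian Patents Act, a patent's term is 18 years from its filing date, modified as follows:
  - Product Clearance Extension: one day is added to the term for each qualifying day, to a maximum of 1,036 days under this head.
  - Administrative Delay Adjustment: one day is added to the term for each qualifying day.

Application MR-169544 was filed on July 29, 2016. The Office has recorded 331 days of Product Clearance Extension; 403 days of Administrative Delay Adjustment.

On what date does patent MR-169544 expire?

Base term: filing date + 18 years → 29 July 2034.
Product Clearance Extension: 331 days (within the 1036-day cap) → +331 days → 25 June 2035.
Administrative Delay Adjustment: +403 days → 1 August 2036.

2036-08-01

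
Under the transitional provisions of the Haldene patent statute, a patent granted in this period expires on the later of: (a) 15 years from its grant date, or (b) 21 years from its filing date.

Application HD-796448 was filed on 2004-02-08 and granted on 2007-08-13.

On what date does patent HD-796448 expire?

(a) grant + 15 years → 13 August 2022.
(b) filing + 21 years → 8 February 2025.
Later of the two: 8 February 2025.

February 8, 2025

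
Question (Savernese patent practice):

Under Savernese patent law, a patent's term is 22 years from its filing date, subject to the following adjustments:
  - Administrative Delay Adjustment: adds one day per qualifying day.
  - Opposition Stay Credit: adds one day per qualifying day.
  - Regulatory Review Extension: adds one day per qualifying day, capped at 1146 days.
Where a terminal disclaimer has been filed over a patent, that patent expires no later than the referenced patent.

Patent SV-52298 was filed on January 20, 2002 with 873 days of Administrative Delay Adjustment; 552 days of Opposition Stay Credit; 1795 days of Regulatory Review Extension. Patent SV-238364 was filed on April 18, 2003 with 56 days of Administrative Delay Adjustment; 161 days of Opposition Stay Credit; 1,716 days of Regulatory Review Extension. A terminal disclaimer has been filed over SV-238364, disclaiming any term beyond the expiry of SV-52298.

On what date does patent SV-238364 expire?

2029-01-10

Natural term of SV-238364:
  Base: filing + 22 years → 18 April 2025.
  Administrative Delay Adjustment: +56 days → 13 June 2025.
  Opposition Stay Credit: +161 days → 21 November 2025.
  Regulatory Review Extension: 1716 days claimed exceeds the 1146-day cap, so +1146 days → 10 January 2029.
Expiry of referenced patent SV-52298:
  Base: filing + 22 years → 20 January 2024.
  Administrative Delay Adjustment: +873 days → 11 June 2026.
  Opposition Stay Credit: +552 days → 15 December 2027.
  Regulatory Review Extension: 1795 days claimed exceeds the 1146-day cap, so +1146 days → 3 February 2031.
Terminal disclaimer: SV-238364 expires on the earlier of 10 January 2029 and 3 February 2031.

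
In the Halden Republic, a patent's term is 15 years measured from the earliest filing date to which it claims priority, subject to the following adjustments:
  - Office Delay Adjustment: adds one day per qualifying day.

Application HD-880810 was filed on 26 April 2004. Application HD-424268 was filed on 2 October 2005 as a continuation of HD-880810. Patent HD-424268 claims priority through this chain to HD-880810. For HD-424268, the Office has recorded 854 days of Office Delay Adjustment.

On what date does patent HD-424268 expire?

August 27, 2021

Earliest priority filing: 26 April 2004.
Base term: 26 April 2004 + 15 years → 26 April 2019.
Office Delay Adjustment: +854 days → 27 August 2021.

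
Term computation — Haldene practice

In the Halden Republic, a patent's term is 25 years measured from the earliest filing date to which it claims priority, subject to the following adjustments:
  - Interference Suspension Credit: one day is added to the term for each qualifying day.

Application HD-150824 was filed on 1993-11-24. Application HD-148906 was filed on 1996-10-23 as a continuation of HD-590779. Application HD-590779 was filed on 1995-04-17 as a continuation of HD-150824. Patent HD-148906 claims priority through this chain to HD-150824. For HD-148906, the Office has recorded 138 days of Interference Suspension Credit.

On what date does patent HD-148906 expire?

Earliest priority filing: 24 November 1993.
Base term: 24 November 1993 + 25 years → 24 November 2018.
Interference Suspension Credit: +138 days → 11 April 2019.

April 11, 2019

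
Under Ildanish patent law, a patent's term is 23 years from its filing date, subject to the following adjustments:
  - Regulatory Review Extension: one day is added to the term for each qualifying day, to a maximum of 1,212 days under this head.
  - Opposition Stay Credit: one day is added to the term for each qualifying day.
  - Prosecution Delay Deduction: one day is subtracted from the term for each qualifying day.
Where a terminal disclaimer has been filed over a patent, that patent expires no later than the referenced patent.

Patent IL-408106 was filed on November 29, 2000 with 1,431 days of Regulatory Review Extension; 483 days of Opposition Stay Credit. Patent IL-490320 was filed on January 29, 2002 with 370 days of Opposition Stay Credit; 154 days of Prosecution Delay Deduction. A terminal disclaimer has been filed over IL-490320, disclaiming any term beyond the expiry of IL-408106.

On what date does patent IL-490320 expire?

2025-09-02

Natural term of IL-490320:
  Base: filing + 23 years → 29 January 2025.
  Opposition Stay Credit: +370 days → 3 February 2026.
  Prosecution Delay Deduction: −154 days → 2 September 2025.
Expiry of referenced patent IL-408106:
  Base: filing + 23 years → 29 November 2023.
  Regulatory Review Extension: 1431 days claimed exceeds the 1212-day cap, so +1212 days → 25 March 2027.
  Opposition Stay Credit: +483 days → 20 July 2028.
Terminal disclaimer: IL-490320 expires on the earlier of 2 September 2025 and 20 July 2028.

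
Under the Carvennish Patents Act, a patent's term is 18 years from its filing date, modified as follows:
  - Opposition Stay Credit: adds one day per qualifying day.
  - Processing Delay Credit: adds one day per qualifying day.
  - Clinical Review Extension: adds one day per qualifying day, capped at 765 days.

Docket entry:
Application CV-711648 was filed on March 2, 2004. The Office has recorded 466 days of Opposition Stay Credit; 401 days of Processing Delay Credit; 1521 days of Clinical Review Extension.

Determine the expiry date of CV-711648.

Base term: filing date + 18 years → 2 March 2022.
Opposition Stay Credit: +466 days → 11 June 2023.
Processing Delay Credit: +401 days → 16 July 2024.
Clinical Review Extension: 1521 days claimed exceeds the 765-day cap, so +765 days → 20 August 2026.

2026-08-20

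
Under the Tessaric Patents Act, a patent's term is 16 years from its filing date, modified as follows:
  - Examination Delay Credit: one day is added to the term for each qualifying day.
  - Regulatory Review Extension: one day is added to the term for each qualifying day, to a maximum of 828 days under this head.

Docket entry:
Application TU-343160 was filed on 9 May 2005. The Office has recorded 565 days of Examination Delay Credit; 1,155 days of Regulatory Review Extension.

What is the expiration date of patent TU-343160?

2025-03-02

Base term: filing date + 16 years → 9 May 2021.
Examination Delay Credit: +565 days → 25 November 2022.
Regulatory Review Extension: 1155 days claimed exceeds the 828-day cap, so +828 days → 2 March 2025.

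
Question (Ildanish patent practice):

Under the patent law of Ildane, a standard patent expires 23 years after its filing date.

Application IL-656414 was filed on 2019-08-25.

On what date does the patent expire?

August 25, 2042

Filing date + 23 years → 25 August 2042.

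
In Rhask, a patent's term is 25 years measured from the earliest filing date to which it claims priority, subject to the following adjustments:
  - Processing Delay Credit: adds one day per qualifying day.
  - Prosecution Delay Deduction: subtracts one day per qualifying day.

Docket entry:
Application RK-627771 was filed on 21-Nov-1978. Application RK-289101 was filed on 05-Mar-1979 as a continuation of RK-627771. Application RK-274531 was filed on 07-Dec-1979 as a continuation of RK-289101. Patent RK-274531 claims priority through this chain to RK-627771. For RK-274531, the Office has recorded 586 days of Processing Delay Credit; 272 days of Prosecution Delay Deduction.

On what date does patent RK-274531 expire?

2004-09-30

Earliest priority filing: 21 November 1978.
Base term: 21 November 1978 + 25 years → 21 November 2003.
Processing Delay Credit: +586 days → 29 June 2005.
Prosecution Delay Deduction: −272 days → 30 September 2004.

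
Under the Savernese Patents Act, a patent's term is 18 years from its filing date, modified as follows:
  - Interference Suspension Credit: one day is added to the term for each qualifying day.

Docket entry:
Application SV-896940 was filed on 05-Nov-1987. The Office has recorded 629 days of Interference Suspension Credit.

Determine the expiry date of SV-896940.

Base term: filing date + 18 years → 5 November 2005.
Interference Suspension Credit: +629 days → 27 July 2007.

July 27, 2007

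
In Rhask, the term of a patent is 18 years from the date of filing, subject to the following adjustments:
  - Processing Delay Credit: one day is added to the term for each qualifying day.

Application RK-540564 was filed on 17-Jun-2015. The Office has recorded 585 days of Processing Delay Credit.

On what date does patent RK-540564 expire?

January 23, 2035

Base term: filing date + 18 years → 17 June 2033.
Processing Delay Credit: +585 days → 23 January 2035.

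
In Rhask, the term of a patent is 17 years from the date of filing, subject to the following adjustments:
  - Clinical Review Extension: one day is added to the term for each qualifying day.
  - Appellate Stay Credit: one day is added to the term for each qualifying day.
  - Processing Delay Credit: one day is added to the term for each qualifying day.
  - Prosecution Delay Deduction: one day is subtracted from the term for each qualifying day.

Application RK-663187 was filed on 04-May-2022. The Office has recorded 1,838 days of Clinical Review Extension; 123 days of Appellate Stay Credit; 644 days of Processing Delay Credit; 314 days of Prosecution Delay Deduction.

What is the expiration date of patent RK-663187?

2045-08-11

Base term: filing date + 17 years → 4 May 2039.
Clinical Review Extension: +1838 days → 15 May 2044.
Appellate Stay Credit: +123 days → 15 September 2044.
Processing Delay Credit: +644 days → 21 June 2046.
Prosecution Delay Deduction: −314 days → 11 August 2045.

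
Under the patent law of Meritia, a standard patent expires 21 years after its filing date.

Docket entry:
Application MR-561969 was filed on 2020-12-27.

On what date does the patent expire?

Filing date + 21 years → 27 December 2041.

2041-12-27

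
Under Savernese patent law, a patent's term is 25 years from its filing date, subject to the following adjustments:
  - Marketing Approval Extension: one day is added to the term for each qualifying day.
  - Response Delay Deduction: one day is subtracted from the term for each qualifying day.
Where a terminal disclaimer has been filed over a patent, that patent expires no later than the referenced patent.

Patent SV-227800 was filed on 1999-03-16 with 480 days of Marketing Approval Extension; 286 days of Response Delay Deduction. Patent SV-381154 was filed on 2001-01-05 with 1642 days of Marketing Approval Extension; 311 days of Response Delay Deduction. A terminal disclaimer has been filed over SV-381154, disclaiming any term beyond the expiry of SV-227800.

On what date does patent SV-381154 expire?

2024-09-26

Natural term of SV-381154:
  Base: filing + 25 years → 5 January 2026.
  Marketing Approval Extension: +1642 days → 5 July 2030.
  Response Delay Deduction: −311 days → 28 August 2029.
Expiry of referenced patent SV-227800:
  Base: filing + 25 years → 16 March 2024.
  Marketing Approval Extension: +480 days → 9 July 2025.
  Response Delay Deduction: −286 days → 26 September 2024.
Terminal disclaimer: SV-381154 expires on the earlier of 28 August 2029 and 26 September 2024.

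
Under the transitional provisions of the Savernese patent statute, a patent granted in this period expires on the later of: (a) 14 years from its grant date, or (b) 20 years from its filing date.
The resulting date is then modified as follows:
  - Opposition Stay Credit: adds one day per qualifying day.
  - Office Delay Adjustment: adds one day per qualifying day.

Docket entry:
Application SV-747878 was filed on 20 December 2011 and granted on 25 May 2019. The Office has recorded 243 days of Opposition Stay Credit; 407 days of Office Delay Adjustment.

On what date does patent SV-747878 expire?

(a) grant + 14 years → 25 May 2033.
(b) filing + 20 years → 20 December 2031.
Later of the two: 25 May 2033.
Opposition Stay Credit: +243 days → 23 January 2034.
Office Delay Adjustment: +407 days → 6 March 2035.

2035-03-06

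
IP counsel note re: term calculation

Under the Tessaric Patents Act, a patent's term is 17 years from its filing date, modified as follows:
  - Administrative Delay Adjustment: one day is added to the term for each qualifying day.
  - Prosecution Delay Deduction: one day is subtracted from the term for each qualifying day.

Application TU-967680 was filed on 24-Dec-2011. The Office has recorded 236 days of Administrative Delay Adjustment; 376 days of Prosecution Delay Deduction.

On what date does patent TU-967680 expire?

2028-08-06

Base term: filing date + 17 years → 24 December 2028.
Administrative Delay Adjustment: +236 days → 17 August 2029.
Prosecution Delay Deduction: −376 days → 6 August 2028.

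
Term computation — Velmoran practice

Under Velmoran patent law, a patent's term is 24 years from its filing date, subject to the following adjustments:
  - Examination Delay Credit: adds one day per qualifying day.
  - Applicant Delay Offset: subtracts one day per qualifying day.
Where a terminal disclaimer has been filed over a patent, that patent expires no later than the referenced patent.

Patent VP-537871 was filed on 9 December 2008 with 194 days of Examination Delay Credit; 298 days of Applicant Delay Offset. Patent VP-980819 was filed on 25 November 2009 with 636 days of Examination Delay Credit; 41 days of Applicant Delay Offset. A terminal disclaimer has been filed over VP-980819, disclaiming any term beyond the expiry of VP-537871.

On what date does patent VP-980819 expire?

Natural term of VP-980819:
  Base: filing + 24 years → 25 November 2033.
  Examination Delay Credit: +636 days → 23 August 2035.
  Applicant Delay Offset: −41 days → 13 July 2035.
Expiry of referenced patent VP-537871:
  Base: filing + 24 years → 9 December 2032.
  Examination Delay Credit: +194 days → 21 June 2033.
  Applicant Delay Offset: −298 days → 27 August 2032.
Terminal disclaimer: VP-980819 expires on the earlier of 13 July 2035 and 27 August 2032.

2032-08-27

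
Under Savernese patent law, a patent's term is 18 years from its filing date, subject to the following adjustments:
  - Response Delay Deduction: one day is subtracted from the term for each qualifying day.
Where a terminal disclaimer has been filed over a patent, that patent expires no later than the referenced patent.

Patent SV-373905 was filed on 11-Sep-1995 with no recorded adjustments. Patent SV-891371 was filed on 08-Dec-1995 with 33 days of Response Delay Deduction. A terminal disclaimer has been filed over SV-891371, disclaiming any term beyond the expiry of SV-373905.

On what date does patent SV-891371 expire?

Natural term of SV-891371:
  Base: filing + 18 years → 8 December 2013.
  Response Delay Deduction: −33 days → 5 November 2013.
Expiry of referenced patent SV-373905:
  Base: filing + 18 years → 11 September 2013.
Terminal disclaimer: SV-891371 expires on the earlier of 5 November 2013 and 11 September 2013.

September 11, 2013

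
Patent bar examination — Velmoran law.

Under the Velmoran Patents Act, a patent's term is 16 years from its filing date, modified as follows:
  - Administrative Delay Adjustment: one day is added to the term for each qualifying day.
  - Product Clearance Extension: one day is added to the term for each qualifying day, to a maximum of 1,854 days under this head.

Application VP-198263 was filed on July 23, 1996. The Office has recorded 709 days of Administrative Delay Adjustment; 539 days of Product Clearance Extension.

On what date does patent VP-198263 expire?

Base term: filing date + 16 years → 23 July 2012.
Administrative Delay Adjustment: +709 days → 2 July 2014.
Product Clearance Extension: 539 days (within the 1854-day cap) → +539 days → 23 December 2015.

2015-12-23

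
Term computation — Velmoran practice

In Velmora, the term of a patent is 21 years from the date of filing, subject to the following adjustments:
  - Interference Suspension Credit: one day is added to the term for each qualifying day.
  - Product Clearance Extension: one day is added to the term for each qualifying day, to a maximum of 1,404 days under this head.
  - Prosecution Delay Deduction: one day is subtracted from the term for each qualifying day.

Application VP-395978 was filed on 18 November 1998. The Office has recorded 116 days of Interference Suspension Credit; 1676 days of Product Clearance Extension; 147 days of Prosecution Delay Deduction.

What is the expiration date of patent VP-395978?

Base term: filing date + 21 years → 18 November 2019.
Interference Suspension Credit: +116 days → 13 March 2020.
Product Clearance Extension: 1676 days claimed exceeds the 1404-day cap, so +1404 days → 16 January 2024.
Prosecution Delay Deduction: −147 days → 22 August 2023.

August 22, 2023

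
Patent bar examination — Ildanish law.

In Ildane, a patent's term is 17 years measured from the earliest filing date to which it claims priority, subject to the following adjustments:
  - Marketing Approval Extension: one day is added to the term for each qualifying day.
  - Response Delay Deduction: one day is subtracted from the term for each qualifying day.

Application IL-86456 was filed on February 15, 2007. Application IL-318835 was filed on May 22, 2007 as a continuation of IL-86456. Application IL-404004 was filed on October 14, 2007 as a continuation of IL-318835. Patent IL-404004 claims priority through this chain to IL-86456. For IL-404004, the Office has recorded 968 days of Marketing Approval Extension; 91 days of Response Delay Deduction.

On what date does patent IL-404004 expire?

2026-07-11

Earliest priority filing: 15 February 2007.
Base term: 15 February 2007 + 17 years → 15 February 2024.
Marketing Approval Extension: +968 days → 10 October 2026.
Response Delay Deduction: −91 days → 11 July 2026.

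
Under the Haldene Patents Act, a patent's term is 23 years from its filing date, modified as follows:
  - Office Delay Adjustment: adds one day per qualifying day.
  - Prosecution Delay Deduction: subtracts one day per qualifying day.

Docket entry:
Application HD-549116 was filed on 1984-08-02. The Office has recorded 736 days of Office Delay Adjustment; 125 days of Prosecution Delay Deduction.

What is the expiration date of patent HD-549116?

2009-04-04

Base term: filing date + 23 years → 2 August 2007.
Office Delay Adjustment: +736 days → 7 August 2009.
Prosecution Delay Deduction: −125 days → 4 April 2009.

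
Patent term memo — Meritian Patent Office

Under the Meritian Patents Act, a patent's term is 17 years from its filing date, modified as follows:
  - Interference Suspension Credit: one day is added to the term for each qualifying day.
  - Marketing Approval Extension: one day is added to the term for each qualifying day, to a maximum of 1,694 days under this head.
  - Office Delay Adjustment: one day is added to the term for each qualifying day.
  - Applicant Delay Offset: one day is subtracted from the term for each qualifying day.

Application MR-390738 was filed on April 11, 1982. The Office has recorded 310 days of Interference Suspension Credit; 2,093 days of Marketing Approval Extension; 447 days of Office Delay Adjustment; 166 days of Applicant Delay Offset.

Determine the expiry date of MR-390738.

2005-07-13

Base term: filing date + 17 years → 11 April 1999.
Interference Suspension Credit: +310 days → 15 February 2000.
Marketing Approval Extension: 2093 days claimed exceeds the 1694-day cap, so +1694 days → 5 October 2004.
Office Delay Adjustment: +447 days → 26 December 2005.
Applicant Delay Offset: −166 days → 13 July 2005.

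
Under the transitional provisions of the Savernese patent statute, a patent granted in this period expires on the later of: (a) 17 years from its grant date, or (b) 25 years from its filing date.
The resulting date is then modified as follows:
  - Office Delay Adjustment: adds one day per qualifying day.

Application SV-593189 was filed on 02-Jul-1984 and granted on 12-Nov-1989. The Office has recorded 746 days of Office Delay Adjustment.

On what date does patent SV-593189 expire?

2011-07-18

(a) grant + 17 years → 12 November 2006.
(b) filing + 25 years → 2 July 2009.
Later of the two: 2 July 2009.
Office Delay Adjustment: +746 days → 18 July 2011.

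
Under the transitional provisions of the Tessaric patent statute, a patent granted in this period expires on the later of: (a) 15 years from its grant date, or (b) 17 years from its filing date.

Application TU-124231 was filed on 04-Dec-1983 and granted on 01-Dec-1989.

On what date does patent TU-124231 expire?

(a) grant + 15 years → 1 December 2004.
(b) filing + 17 years → 4 December 2000.
Later of the two: 1 December 2004.

December 1, 2004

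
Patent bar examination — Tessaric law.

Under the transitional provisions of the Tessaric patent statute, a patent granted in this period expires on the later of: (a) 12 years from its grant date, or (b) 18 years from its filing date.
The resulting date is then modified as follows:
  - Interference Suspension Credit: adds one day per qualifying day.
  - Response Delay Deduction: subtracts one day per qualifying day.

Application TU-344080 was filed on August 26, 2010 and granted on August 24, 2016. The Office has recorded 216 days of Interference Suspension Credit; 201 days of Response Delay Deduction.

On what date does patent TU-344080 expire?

(a) grant + 12 years → 24 August 2028.
(b) filing + 18 years → 26 August 2028.
Later of the two: 26 August 2028.
Interference Suspension Credit: +216 days → 30 March 2029.
Response Delay Deduction: −201 days → 10 September 2028.

September 10, 2028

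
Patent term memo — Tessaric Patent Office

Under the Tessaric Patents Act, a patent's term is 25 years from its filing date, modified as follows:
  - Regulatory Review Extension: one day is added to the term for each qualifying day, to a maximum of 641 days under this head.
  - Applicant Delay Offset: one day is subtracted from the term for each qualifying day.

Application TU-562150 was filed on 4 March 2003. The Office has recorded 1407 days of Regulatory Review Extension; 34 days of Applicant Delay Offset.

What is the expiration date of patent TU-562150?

2029-11-01

Base term: filing date + 25 years → 4 March 2028.
Regulatory Review Extension: 1407 days claimed exceeds the 641-day cap, so +641 days → 5 December 2029.
Applicant Delay Offset: −34 days → 1 November 2029.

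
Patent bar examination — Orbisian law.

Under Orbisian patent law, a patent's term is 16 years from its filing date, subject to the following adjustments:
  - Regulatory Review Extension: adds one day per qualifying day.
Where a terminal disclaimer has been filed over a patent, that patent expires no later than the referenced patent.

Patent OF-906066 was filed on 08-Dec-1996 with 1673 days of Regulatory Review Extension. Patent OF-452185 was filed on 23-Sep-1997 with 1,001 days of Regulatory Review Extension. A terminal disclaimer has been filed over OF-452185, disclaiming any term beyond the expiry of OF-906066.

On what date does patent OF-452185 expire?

June 20, 2016

Natural term of OF-452185:
  Base: filing + 16 years → 23 September 2013.
  Regulatory Review Extension: +1001 days → 20 June 2016.
Expiry of referenced patent OF-906066:
  Base: filing + 16 years → 8 December 2012.
  Regulatory Review Extension: +1673 days → 8 July 2017.
Terminal disclaimer: OF-452185 expires on the earlier of 20 June 2016 and 8 July 2017.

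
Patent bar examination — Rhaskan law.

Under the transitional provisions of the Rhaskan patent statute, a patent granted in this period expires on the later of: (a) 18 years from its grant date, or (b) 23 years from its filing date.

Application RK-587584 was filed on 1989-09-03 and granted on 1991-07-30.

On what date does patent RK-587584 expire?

September 3, 2012

(a) grant + 18 years → 30 July 2009.
(b) filing + 23 years → 3 September 2012.
Later of the two: 3 September 2012.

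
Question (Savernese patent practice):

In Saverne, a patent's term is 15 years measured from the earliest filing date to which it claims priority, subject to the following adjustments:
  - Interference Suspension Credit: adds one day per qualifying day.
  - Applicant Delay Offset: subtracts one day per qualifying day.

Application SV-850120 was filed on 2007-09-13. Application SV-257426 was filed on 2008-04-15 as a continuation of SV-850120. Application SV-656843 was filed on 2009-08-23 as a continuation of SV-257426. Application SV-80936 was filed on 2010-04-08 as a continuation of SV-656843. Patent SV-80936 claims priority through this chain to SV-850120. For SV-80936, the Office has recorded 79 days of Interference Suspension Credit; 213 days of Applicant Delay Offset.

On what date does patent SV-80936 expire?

May 2, 2022

Earliest priority filing: 13 September 2007.
Base term: 13 September 2007 + 15 years → 13 September 2022.
Interference Suspension Credit: +79 days → 1 December 2022.
Applicant Delay Offset: −213 days → 2 May 2022.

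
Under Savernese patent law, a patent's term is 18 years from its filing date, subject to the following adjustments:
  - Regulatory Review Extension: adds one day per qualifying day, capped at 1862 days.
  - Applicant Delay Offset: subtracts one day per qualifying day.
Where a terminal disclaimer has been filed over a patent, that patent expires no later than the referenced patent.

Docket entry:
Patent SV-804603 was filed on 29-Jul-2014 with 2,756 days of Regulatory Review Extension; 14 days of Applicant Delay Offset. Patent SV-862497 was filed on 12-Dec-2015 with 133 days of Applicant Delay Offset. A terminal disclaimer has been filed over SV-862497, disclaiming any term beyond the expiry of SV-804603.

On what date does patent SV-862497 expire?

August 1, 2033

Natural term of SV-862497:
  Base: filing + 18 years → 12 December 2033.
  Applicant Delay Offset: −133 days → 1 August 2033.
Expiry of referenced patent SV-804603:
  Base: filing + 18 years → 29 July 2032.
  Regulatory Review Extension: 2756 days claimed exceeds the 1862-day cap, so +1862 days → 3 September 2037.
  Applicant Delay Offset: −14 days → 20 August 2037.
Terminal disclaimer: SV-862497 expires on the earlier of 1 August 2033 and 20 August 2037.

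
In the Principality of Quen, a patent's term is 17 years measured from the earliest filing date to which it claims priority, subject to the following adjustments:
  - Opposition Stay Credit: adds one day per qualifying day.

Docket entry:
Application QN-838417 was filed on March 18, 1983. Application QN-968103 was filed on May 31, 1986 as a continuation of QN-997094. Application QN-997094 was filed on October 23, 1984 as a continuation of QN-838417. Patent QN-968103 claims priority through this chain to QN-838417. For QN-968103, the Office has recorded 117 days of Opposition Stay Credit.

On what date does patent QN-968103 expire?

July 13, 2000

Earliest priority filing: 18 March 1983.
Base term: 18 March 1983 + 17 years → 18 March 2000.
Opposition Stay Credit: +117 days → 13 July 2000.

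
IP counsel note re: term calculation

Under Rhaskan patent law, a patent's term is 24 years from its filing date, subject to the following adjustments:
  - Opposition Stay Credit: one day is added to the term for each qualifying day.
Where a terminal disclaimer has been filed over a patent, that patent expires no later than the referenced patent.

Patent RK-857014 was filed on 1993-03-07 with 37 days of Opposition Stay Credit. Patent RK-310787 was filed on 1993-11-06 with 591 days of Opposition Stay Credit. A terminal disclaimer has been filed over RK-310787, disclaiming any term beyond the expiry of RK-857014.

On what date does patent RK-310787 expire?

Natural term of RK-310787:
  Base: filing + 24 years → 6 November 2017.
  Opposition Stay Credit: +591 days → 20 June 2019.
Expiry of referenced patent RK-857014:
  Base: filing + 24 years → 7 March 2017.
  Opposition Stay Credit: +37 days → 13 April 2017.
Terminal disclaimer: RK-310787 expires on the earlier of 20 June 2019 and 13 April 2017.

April 13, 2017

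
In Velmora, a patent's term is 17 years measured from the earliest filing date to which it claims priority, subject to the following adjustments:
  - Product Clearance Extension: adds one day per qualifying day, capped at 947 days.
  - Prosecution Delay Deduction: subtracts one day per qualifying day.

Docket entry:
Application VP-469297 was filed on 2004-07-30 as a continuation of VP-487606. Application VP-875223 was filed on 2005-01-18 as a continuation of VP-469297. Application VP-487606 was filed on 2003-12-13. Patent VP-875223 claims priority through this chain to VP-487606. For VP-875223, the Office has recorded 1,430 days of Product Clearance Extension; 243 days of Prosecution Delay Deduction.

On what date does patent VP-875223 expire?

November 17, 2022

Earliest priority filing: 13 December 2003.
Base term: 13 December 2003 + 17 years → 13 December 2020.
Product Clearance Extension: 1430 days claimed exceeds the 947-day cap, so +947 days → 18 July 2023.
Prosecution Delay Deduction: −243 days → 17 November 2022.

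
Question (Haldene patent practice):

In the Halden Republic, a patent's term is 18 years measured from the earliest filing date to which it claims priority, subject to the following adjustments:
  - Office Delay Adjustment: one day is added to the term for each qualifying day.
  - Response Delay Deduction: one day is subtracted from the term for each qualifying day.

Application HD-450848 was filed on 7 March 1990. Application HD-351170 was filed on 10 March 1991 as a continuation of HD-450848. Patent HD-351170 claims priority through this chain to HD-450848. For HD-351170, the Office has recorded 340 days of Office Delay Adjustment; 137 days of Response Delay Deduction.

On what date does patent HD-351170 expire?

Earliest priority filing: 7 March 1990.
Base term: 7 March 1990 + 18 years → 7 March 2008.
Office Delay Adjustment: +340 days → 10 February 2009.
Response Delay Deduction: −137 days → 26 September 2008.

September 26, 2008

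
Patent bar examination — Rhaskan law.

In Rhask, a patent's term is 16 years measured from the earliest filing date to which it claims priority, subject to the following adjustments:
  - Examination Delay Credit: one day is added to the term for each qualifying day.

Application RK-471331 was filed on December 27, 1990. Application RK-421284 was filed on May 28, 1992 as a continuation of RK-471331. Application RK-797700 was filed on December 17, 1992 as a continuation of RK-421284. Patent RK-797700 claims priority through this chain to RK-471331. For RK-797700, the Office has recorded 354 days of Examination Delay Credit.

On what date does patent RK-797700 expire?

Earliest priority filing: 27 December 1990.
Base term: 27 December 1990 + 16 years → 27 December 2006.
Examination Delay Credit: +354 days → 16 December 2007.

2007-12-16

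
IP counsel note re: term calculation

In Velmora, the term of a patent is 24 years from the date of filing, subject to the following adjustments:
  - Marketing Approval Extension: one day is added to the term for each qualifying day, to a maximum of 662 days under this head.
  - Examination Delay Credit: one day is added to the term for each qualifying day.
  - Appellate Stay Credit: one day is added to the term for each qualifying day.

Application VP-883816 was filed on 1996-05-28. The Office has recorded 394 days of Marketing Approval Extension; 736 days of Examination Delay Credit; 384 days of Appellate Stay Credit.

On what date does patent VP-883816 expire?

2024-07-20

Base term: filing date + 24 years → 28 May 2020.
Marketing Approval Extension: 394 days (within the 662-day cap) → +394 days → 26 June 2021.
Examination Delay Credit: +736 days → 2 July 2023.
Appellate Stay Credit: +384 days → 20 July 2024.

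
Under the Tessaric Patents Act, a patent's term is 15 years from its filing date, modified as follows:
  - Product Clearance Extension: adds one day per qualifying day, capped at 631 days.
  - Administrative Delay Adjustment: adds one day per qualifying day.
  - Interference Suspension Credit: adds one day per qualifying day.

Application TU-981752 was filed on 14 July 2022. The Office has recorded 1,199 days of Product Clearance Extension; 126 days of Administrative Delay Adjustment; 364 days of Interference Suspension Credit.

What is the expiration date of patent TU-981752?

August 8, 2040

Base term: filing date + 15 years → 14 July 2037.
Product Clearance Extension: 1199 days claimed exceeds the 631-day cap, so +631 days → 6 April 2039.
Administrative Delay Adjustment: +126 days → 10 August 2039.
Interference Suspension Credit: +364 days → 8 August 2040.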